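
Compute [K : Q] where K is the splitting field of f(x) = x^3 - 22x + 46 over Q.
[K : Q] = 6

By the rational root test, any rational root of the monic integer polynomial f(x) = x^3 - 22x + 46 must be an integer dividing the constant term 46, i.e. one of ±{1, 2, 23, 46}. Evaluating: f(1) = 25, f(-1) = 67, f(2) = 10, f(-2) = 82, f(23) = 11707, f(-23) = -11615, f(46) = 96370, f(-46) = -96278; none is 0, so f has no rational root and is therefore irreducible over Q (a cubic with no linear factor over a field is irreducible). For an irreducible cubic, the Galois group is A_3 or S_3 according as the discriminant disc(f) = -4a^3 - 27b^2 = -4·(-22)^3 - 27·(46)^2 = -14540 is or is not a square in Q. Here disc(f) = -14540 is not a perfect square in Q, so the Galois group of f over Q is not contained in A_3 and must be all of S_3. The splitting field has degree |S_3| = 6 over Q, so [K : Q] = 6.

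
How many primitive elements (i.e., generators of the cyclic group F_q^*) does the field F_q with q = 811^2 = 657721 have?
There are φ(657720) = 145152 primitive elements

F_q^* is cyclic of order q - 1 = 657720. A cyclic group of order m has exactly φ(m) generators. Here m = 657720 = 2^3 · 3^4 · 5 · 7 · 29, so the number of primitive elements is φ(657720) = 145152.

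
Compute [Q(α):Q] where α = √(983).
[Q(α):Q] = 2

[Q(α):Q] equals the degree of the minimal polynomial of α. Here α^2 = 983 and x^2 - 983 is irreducible (d = 983 is squarefree, ≠ 1, hence not a square), so deg(m_α) = 2. Thus [Q(α):Q] = 2.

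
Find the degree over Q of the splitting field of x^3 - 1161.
[K : Q] = 6

The roots of x^3 - 1161 are ∛1161, ω∛1161, ω^2∛1161 where ω = e^(2πi/3) is a primitive cube root of unity, so K = Q(∛1161, ω). Now [Q(∛1161):Q] = 3 (since 1161 is not a perfect cube, x^3 - 1161 is irreducible) and [Q(ω):Q] = 2. Both 2 and 3 divide [K:Q], and [K:Q] ≤ 3·2 = 6, so [K:Q] = 6. (Equivalently: Q(∛1161) ⊂ R but ω ∉ R, so [K : Q(∛1161)] = 2.)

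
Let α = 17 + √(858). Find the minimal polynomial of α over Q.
m_α(x) = x^2 - 34x - 569

From α - 17 = √(858), squaring gives (α - 17)^2 = 858, i.e. α^2 - 34α + 289 = 858, so α^2 - 34α - 569 = 0. The discriminant of x^2 - 34x - 569 is (-34)^2 - 4·(-569) = 1156 + 2276 = 3432, and 4·(858) is not a perfect square in Q since 858 is squarefree and ≠ 1. Hence x^2 - 34x - 569 is irreducible over Q and is the minimal polynomial of α.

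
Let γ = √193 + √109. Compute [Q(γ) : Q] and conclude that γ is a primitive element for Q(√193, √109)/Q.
[Q(γ) : Q] = 4 (equivalently, Q(γ) = Q(√193, √109))

Obviously Q(γ) ⊆ Q(√193, √109), and [Q(√193, √109):Q] = 4 (since 193, 109 are distinct squarefree integers > 1 with 21037 not a perfect square). To show equality we compute the minimal polynomial of γ. From γ = √193 + √109: γ^2 = 193 + 2√(21037) + 109 = 302 + 2√(21037), so γ^2 - 302 = 2√(21037); squaring, (γ^2 - 302)^2 = 4·21037, i.e. γ^4 - 604γ^2 + 91204 - 84148 = 0, i.e. γ^4 - 604γ^2 + 7056 = 0. So γ is a root of x^4 - 604x^2 + 7056. This polynomial is irreducible over Q: it has no rational root (each ±√193 ± √109 is irrational), and any factorization into two quadratics over Q would force √(21037) ∈ Q (pairing opposite roots) or √193, √109 ∈ Q (other pairings), all impossible. Hence [Q(γ):Q] = 4 = [Q(√193, √109):Q], so Q(γ) = Q(√193, √109).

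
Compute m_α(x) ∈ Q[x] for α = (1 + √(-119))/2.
m_α(x) = x^2 - x + 30

From 2α - 1 = √(-119), squaring gives (2α - 1)^2 = -119, i.e. 4α^2 - 4α + 1 = -119, so α^2 - α + (1 + 119)/4 = 0. Since -119 ≡ 1 (mod 4), (1 + 119)/4 = 30 ∈ Z. The polynomial x^2 - x + 30 has discriminant 1 - 4·(30) = -119, which is not a perfect square in Q (d = -119 is squarefree and ≠ 1), so x^2 - x + 30 is irreducible over Q. It is the minimal polynomial of α.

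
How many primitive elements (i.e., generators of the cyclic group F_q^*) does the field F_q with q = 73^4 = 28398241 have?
There are φ(28398240) = 6635520 primitive elements

F_q^* is cyclic of order q - 1 = 28398240. A cyclic group of order m has exactly φ(m) generators. Here m = 28398240 = 2^5 · 3^2 · 5 · 13 · 37 · 41, so the number of primitive elements is φ(28398240) = 6635520.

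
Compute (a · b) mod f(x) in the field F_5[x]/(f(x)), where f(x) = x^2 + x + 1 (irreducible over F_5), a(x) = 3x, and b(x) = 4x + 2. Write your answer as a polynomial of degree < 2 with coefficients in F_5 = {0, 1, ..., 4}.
a · b ≡ 4x + 3 (mod f(x))

Multiply in F_5[x]: a(x)·b(x) = (3x)·(4x + 2) = 2x^2 + x. This has degree ≥ 2, so divide by f(x) over F_5: 2x^2 + x = (2)·(x^2 + x + 1) + (4x + 3). Hence a·b ≡ 4x + 3 (mod f). (F_5[x]/(f) is a field with 5^2 = 25 elements since f is irreducible of degree 2.)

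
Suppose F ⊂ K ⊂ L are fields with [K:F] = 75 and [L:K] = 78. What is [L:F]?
[L:F] = 5850

The tower law says that for any tower of field extensions F ⊂ K ⊂ L with finite degrees, [L:F] = [L:K] · [K:F]. Here this gives [L:F] = 78 · 75 = 5850.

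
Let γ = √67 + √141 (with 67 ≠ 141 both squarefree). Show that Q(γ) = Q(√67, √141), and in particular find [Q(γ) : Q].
[Q(γ) : Q] = 4 (equivalently, Q(γ) = Q(√67, √141))

Obviously Q(γ) ⊆ Q(√67, √141), and [Q(√67, √141):Q] = 4 (since 67, 141 are distinct squarefree integers > 1 with 9447 not a perfect square). To show equality we compute the minimal polynomial of γ. From γ = √67 + √141: γ^2 = 67 + 2√(9447) + 141 = 208 + 2√(9447), so γ^2 - 208 = 2√(9447); squaring, (γ^2 - 208)^2 = 4·9447, i.e. γ^4 - 416γ^2 + 43264 - 37788 = 0, i.e. γ^4 - 416γ^2 + 5476 = 0. So γ is a root of x^4 - 416x^2 + 5476. This polynomial is irreducible over Q: it has no rational root (each ±√67 ± √141 is irrational), and any factorization into two quadratics over Q would force √(9447) ∈ Q (pairing opposite roots) or √67, √141 ∈ Q (other pairings), all impossible. Hence [Q(γ):Q] = 4 = [Q(√67, √141):Q], so Q(γ) = Q(√67, √141).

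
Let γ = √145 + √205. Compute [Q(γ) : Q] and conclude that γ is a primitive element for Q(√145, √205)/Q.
[Q(γ) : Q] = 4 (equivalently, Q(γ) = Q(√145, √205))

Obviously Q(γ) ⊆ Q(√145, √205), and [Q(√145, √205):Q] = 4 (since 145, 205 are distinct squarefree integers > 1 with 29725 not a perfect square). To show equality we compute the minimal polynomial of γ. From γ = √145 + √205: γ^2 = 145 + 2√(29725) + 205 = 350 + 2√(29725), so γ^2 - 350 = 2√(29725); squaring, (γ^2 - 350)^2 = 4·29725, i.e. γ^4 - 700γ^2 + 122500 - 118900 = 0, i.e. γ^4 - 700γ^2 + 3600 = 0. So γ is a root of x^4 - 700x^2 + 3600. This polynomial is irreducible over Q: it has no rational root (each ±√145 ± √205 is irrational), and any factorization into two quadratics over Q would force √(29725) ∈ Q (pairing opposite roots) or √145, √205 ∈ Q (other pairings), all impossible. Hence [Q(γ):Q] = 4 = [Q(√145, √205):Q], so Q(γ) = Q(√145, √205).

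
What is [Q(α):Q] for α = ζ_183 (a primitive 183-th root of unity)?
[Q(α):Q] = 120

The minimal polynomial of ζ_183 over Q is the 183-th cyclotomic polynomial Φ_183(x), which is irreducible over Q and has degree φ(183) = 120. Hence [Q(α):Q] = φ(183) = 120.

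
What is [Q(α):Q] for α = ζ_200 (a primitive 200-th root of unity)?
[Q(α):Q] = 80

The minimal polynomial of ζ_200 over Q is the 200-th cyclotomic polynomial Φ_200(x), which is irreducible over Q and has degree φ(200) = 80. Hence [Q(α):Q] = φ(200) = 80.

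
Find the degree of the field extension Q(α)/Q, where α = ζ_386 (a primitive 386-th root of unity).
[Q(α):Q] = 192

The minimal polynomial of ζ_386 over Q is the 386-th cyclotomic polynomial Φ_386(x), which is irreducible over Q and has degree φ(386) = 192. Hence [Q(α):Q] = φ(386) = 192.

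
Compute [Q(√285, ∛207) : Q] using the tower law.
[Q(√285, ∛207) : Q] = 6

Let L = Q(√285, ∛207). Since Q(√285) ⊂ L and [Q(√285):Q] = 2, the tower law gives 2 | [L:Q]. Likewise Q(∛207) ⊂ L with [Q(∛207):Q] = 3 (because 207 is not a perfect cube), so 3 | [L:Q]. As gcd(2,3) = 1, [L:Q] is divisible by 6. Conversely L is generated over Q by √285 and ∛207, so [L:Q] ≤ 2·3 = 6. Therefore [Q(√285, ∛207) : Q] = 6.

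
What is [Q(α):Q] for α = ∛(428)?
[Q(α):Q] = 3

The minimal polynomial of α is x^3 - 428, irreducible over Q since 428 is not a perfect cube (so x^3 - 428 has no rational root). Hence [Q(α):Q] = deg(m_α) = 3.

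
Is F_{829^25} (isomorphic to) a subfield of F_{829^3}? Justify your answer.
No: F_{829^25} is not a subfield of F_{829^3}

F_{p^m} embeds in F_{p^n} iff m | n. Here 25 ∤ 3 (since 3 = 0·25 + 3 with remainder 3 ≠ 0), so F_{829^25} is not a subfield of F_{829^3}. Equivalently: if it were, the tower law would give 25 = [F_{829^25}:F_829] dividing [F_{829^3}:F_829] = 3, contradiction.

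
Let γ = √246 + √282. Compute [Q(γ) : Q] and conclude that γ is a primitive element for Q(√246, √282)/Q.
[Q(γ) : Q] = 4 (equivalently, Q(γ) = Q(√246, √282))

Obviously Q(γ) ⊆ Q(√246, √282), and [Q(√246, √282):Q] = 4 (since 246, 282 are distinct squarefree integers > 1 with 69372 not a perfect square). To show equality we compute the minimal polynomial of γ. From γ = √246 + √282: γ^2 = 246 + 2√(69372) + 282 = 528 + 2√(69372), so γ^2 - 528 = 2√(69372); squaring, (γ^2 - 528)^2 = 4·69372, i.e. γ^4 - 1056γ^2 + 278784 - 277488 = 0, i.e. γ^4 - 1056γ^2 + 1296 = 0. So γ is a root of x^4 - 1056x^2 + 1296. This polynomial is irreducible over Q: it has no rational root (each ±√246 ± √282 is irrational), and any factorization into two quadratics over Q would force √(69372) ∈ Q (pairing opposite roots) or √246, √282 ∈ Q (other pairings), all impossible. Hence [Q(γ):Q] = 4 = [Q(√246, √282):Q], so Q(γ) = Q(√246, √282).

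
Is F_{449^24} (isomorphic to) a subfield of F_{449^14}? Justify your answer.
No: F_{449^24} is not a subfield of F_{449^14}

F_{p^m} embeds in F_{p^n} iff m | n. Here 24 ∤ 14 (since 14 = 0·24 + 14 with remainder 14 ≠ 0), so F_{449^24} is not a subfield of F_{449^14}. Equivalently: if it were, the tower law would give 24 = [F_{449^24}:F_449] dividing [F_{449^14}:F_449] = 14, contradiction.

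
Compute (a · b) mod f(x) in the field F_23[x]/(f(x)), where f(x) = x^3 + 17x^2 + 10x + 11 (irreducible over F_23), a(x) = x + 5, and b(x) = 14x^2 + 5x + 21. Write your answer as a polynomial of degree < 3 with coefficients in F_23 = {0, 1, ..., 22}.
a · b ≡ 21x^2 + 21x + 20 (mod f(x))

Multiply in F_23[x]: a(x)·b(x) = (x + 5)·(14x^2 + 5x + 21) = 14x^3 + 6x^2 + 13. This has degree ≥ 3, so divide by f(x) over F_23: 14x^3 + 6x^2 + 13 = (14)·(x^3 + 17x^2 + 10x + 11) + (21x^2 + 21x + 20). Hence a·b ≡ 21x^2 + 21x + 20 (mod f). (F_23[x]/(f) is a field with 23^3 = 12167 elements since f is irreducible of degree 3.)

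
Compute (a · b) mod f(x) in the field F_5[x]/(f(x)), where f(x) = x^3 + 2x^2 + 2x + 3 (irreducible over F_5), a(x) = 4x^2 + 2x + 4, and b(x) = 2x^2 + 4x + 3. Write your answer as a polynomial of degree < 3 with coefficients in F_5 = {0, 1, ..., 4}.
a · b ≡ 4x^2 (mod f(x))

Multiply in F_5[x]: a(x)·b(x) = (4x^2 + 2x + 4)·(2x^2 + 4x + 3) = 3x^4 + 3x^2 + 2x + 2. This has degree ≥ 3, so divide by f(x) over F_5: 3x^4 + 3x^2 + 2x + 2 = (3x + 4)·(x^3 + 2x^2 + 2x + 3) + (4x^2). Hence a·b ≡ 4x^2 (mod f). (F_5[x]/(f) is a field with 5^3 = 125 elements since f is irreducible of degree 3.)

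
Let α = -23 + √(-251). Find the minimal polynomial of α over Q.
m_α(x) = x^2 + 46x + 780

From α + 23 = √(-251), squaring gives (α + 23)^2 = -251, i.e. α^2 + 46α + 529 = -251, so α^2 + 46α + 780 = 0. The discriminant of x^2 + 46x + 780 is (46)^2 - 4·(780) = 2116 - 3120 = -1004, and 4·(-251) is not a perfect square in Q since -251 is squarefree and ≠ 1. Hence x^2 + 46x + 780 is irreducible over Q and is the minimal polynomial of α.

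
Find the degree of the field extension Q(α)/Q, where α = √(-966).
[Q(α):Q] = 2

[Q(α):Q] equals the degree of the minimal polynomial of α. Here α^2 = -966 and x^2 + 966 is irreducible (d = -966 is squarefree, ≠ 1, hence not a square), so deg(m_α) = 2. Thus [Q(α):Q] = 2.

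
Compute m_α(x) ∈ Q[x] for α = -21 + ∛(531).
m_α(x) = x^3 + 63x^2 + 1323x + 8730

Set β = α + 21 = ∛(531), so β^3 = 531. Then (α + 21)^3 - 531 = 0, i.e. α is a root of g(x) = (x + 21)^3 - 531 = x^3 + 63x^2 + 1323x + 8730. Since g(x) = h(x + 21) where h(x) = x^3 - 531, and h is irreducible over Q (because 531 is not a perfect cube, so h has no rational root, and a monic cubic with no rational root is irreducible), g is also irreducible (irreducibility is preserved under the substitution x → x + 21). Hence m_α(x) = x^3 + 63x^2 + 1323x + 8730.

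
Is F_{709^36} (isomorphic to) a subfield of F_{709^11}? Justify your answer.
No: F_{709^36} is not a subfield of F_{709^11}

F_{p^m} embeds in F_{p^n} iff m | n. Here 36 ∤ 11 (since 11 = 0·36 + 11 with remainder 11 ≠ 0), so F_{709^36} is not a subfield of F_{709^11}. Equivalently: if it were, the tower law would give 36 = [F_{709^36}:F_709] dividing [F_{709^11}:F_709] = 11, contradiction.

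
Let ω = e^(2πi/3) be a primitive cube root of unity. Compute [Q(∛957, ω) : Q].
[Q(∛957, ω) : Q] = 6

[Q(∛957):Q] = 3 (min poly x^3 - 957, irreducible since 957 is not a perfect cube). [Q(ω):Q] = 2 (min poly x^2 + x + 1). Since Q(∛957) ⊂ R and ω ∉ R, we have ω ∉ Q(∛957), so x^2 + x + 1 remains irreducible over Q(∛957) and [Q(∛957, ω) : Q(∛957)] = 2. By the tower law, [Q(∛957, ω) : Q] = 3 · 2 = 6. (In fact Q(∛957, ω) is the splitting field of x^3 - 957 over Q.)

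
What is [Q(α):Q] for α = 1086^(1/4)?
[Q(α):Q] = 4

α is a root of x^4 - 1086. By Eisenstein's criterion at the prime p = 2 (which divides the constant term 1086 but p^2 = 4 does not, since 1086 is squarefree), x^4 - 1086 is irreducible over Q. Hence [Q(α):Q] = 4.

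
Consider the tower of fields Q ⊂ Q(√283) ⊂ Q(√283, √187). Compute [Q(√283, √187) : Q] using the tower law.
[Q(√283, √187) : Q] = 4

[Q(√283):Q] = 2 (min poly x^2 - 283, irreducible since 283 is squarefree > 1). For the top step, suppose √187 ∈ Q(√283), say √187 = c + d√283 with c, d ∈ Q. Squaring: 187 = c^2 + 283d^2 + 2cd√283. Since √283 ∉ Q this forces 2cd = 0. If d = 0 then √187 = c ∈ Q, contradicting 187 squarefree > 1. If c = 0 then 187 = 283d^2, so 283·187 = (283d)^2 is a perfect square in Q — but 283·187 = 52921 is not a perfect square (since 283 and 187 are distinct squarefree integers). Contradiction. Hence √187 ∉ Q(√283), so x^2 - 187 stays irreducible over Q(√283) and [Q(√283, √187) : Q(√283)] = 2. By the tower law, [Q(√283, √187) : Q] = 2 · 2 = 4.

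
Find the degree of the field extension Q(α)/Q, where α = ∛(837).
[Q(α):Q] = 3

The minimal polynomial of α is x^3 - 837, irreducible over Q since 837 is not a perfect cube (so x^3 - 837 has no rational root). Hence [Q(α):Q] = deg(m_α) = 3.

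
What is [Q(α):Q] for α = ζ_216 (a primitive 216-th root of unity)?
[Q(α):Q] = 72

The minimal polynomial of ζ_216 over Q is the 216-th cyclotomic polynomial Φ_216(x), which is irreducible over Q and has degree φ(216) = 72. Hence [Q(α):Q] = φ(216) = 72.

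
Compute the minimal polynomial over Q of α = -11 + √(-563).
m_α(x) = x^2 + 22x + 684

From α + 11 = √(-563), squaring gives (α + 11)^2 = -563, i.e. α^2 + 22α + 121 = -563, so α^2 + 22α + 684 = 0. The discriminant of x^2 + 22x + 684 is (22)^2 - 4·(684) = 484 - 2736 = -2252, and 4·(-563) is not a perfect square in Q since -563 is squarefree and ≠ 1. Hence x^2 + 22x + 684 is irreducible over Q and is the minimal polynomial of α.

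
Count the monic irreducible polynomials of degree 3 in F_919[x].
There are 258716880 monic irreducible polynomials of degree 3 over F_919

Each element of F_{919^3} that lies in no proper subfield is a root of exactly one monic irreducible of degree 3 over F_919, and each such polynomial has 3 distinct roots in F_{919^3}. By Möbius inversion the count is N_919(3) = (1/3) Σ_{d|3} μ(3/d) · 919^d = (1/3)(μ(3)·919^1 + μ(1)·919^3) = 776150640/3 = 258716880.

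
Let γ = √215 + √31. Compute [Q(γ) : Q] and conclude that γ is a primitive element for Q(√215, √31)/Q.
[Q(γ) : Q] = 4 (equivalently, Q(γ) = Q(√215, √31))

Obviously Q(γ) ⊆ Q(√215, √31), and [Q(√215, √31):Q] = 4 (since 215, 31 are distinct squarefree integers > 1 with 6665 not a perfect square). To show equality we compute the minimal polynomial of γ. From γ = √215 + √31: γ^2 = 215 + 2√(6665) + 31 = 246 + 2√(6665), so γ^2 - 246 = 2√(6665); squaring, (γ^2 - 246)^2 = 4·6665, i.e. γ^4 - 492γ^2 + 60516 - 26660 = 0, i.e. γ^4 - 492γ^2 + 33856 = 0. So γ is a root of x^4 - 492x^2 + 33856. This polynomial is irreducible over Q: it has no rational root (each ±√215 ± √31 is irrational), and any factorization into two quadratics over Q would force √(6665) ∈ Q (pairing opposite roots) or √215, √31 ∈ Q (other pairings), all impossible. Hence [Q(γ):Q] = 4 = [Q(√215, √31):Q], so Q(γ) = Q(√215, √31).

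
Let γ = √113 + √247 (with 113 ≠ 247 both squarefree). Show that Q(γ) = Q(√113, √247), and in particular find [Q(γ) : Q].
[Q(γ) : Q] = 4 (equivalently, Q(γ) = Q(√113, √247))

Obviously Q(γ) ⊆ Q(√113, √247), and [Q(√113, √247):Q] = 4 (since 113, 247 are distinct squarefree integers > 1 with 27911 not a perfect square). To show equality we compute the minimal polynomial of γ. From γ = √113 + √247: γ^2 = 113 + 2√(27911) + 247 = 360 + 2√(27911), so γ^2 - 360 = 2√(27911); squaring, (γ^2 - 360)^2 = 4·27911, i.e. γ^4 - 720γ^2 + 129600 - 111644 = 0, i.e. γ^4 - 720γ^2 + 17956 = 0. So γ is a root of x^4 - 720x^2 + 17956. This polynomial is irreducible over Q: it has no rational root (each ±√113 ± √247 is irrational), and any factorization into two quadratics over Q would force √(27911) ∈ Q (pairing opposite roots) or √113, √247 ∈ Q (other pairings), all impossible. Hence [Q(γ):Q] = 4 = [Q(√113, √247):Q], so Q(γ) = Q(√113, √247).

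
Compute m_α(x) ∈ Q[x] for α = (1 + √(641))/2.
m_α(x) = x^2 - x - 160

From 2α - 1 = √(641), squaring gives (2α - 1)^2 = 641, i.e. 4α^2 - 4α + 1 = 641, so α^2 - α + (1 - 641)/4 = 0. Since 641 ≡ 1 (mod 4), (1 - 641)/4 = -160 ∈ Z. The polynomial x^2 - x - 160 has discriminant 1 - 4·(-160) = 641, which is not a perfect square in Q (d = 641 is squarefree and ≠ 1), so x^2 - x - 160 is irreducible over Q. It is the minimal polynomial of α.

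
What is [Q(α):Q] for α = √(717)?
[Q(α):Q] = 2

[Q(α):Q] equals the degree of the minimal polynomial of α. Here α^2 = 717 and x^2 - 717 is irreducible (d = 717 is squarefree, ≠ 1, hence not a square), so deg(m_α) = 2. Thus [Q(α):Q] = 2.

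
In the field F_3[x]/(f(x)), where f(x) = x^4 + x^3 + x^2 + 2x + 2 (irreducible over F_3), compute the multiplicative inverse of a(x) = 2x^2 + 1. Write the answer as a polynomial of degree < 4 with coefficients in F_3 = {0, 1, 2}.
a(x)^(-1) ≡ x^2 + x + 2 (mod f(x))

Since f is irreducible over F_3, F_3[x]/(f) is a field and a(x) ≠ 0 has an inverse. Apply the extended Euclidean algorithm to f(x) and a(x) in F_3[x]: f(x) = (2x^2 + 2x + 1)·a(x) + (1). The last nonzero remainder is the constant 1 = gcd(f, a) in F_3. Back-substituting through the division chain expresses 1 = s(x)·a(x) + t(x)·f(x) with s(x) ≡ x^2 + x + 2 (mod f), so a(x)^(-1) ≡ s(x) = x^2 + x + 2 (mod f). Check: (2x^2 + 1)·(x^2 + x + 2) = 2x^4 + 2x^3 + 2x^2 + x + 2 ≡ 1 (mod x^4 + x^3 + x^2 + 2x + 2).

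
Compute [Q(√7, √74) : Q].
[Q(√7, √74) : Q] = 4

[Q(√7):Q] = 2 (min poly x^2 - 7, irreducible since 7 is squarefree > 1). For the top step, suppose √74 ∈ Q(√7), say √74 = c + d√7 with c, d ∈ Q. Squaring: 74 = c^2 + 7d^2 + 2cd√7. Since √7 ∉ Q this forces 2cd = 0. If d = 0 then √74 = c ∈ Q, contradicting 74 squarefree > 1. If c = 0 then 74 = 7d^2, so 7·74 = (7d)^2 is a perfect square in Q — but 7·74 = 518 is not a perfect square (since 7 and 74 are distinct squarefree integers). Contradiction. Hence √74 ∉ Q(√7), so x^2 - 74 stays irreducible over Q(√7) and [Q(√7, √74) : Q(√7)] = 2. By the tower law, [Q(√7, √74) : Q] = 2 · 2 = 4.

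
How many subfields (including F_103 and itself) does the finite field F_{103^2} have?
F_{103^2} has 2 subfields

The subfields of F_{p^n} are exactly the fields F_{p^d} for d | n (each is the fixed field of the unique index-d subgroup of Gal(F_{p^n}/F_p) ≅ Z/nZ). The divisors of n = 2 are {1, 2}, giving 2 subfields: F_{103^1}, F_{103^2}.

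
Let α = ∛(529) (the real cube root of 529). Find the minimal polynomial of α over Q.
m_α(x) = x^3 - 529

α satisfies α^3 = 529, so x^3 - 529 annihilates α. By the rational root test, a rational root p/q (in lowest terms) of x^3 - 529 would satisfy p^3 = 529 q^3, forcing q = 1 and p^3 = 529; but 529 is not a perfect cube, contradiction. A monic cubic over Q with no rational root is irreducible (any nontrivial factorization would include a linear factor). Hence x^3 - 529 is the minimal polynomial of α, and in particular [Q(α):Q] = 3.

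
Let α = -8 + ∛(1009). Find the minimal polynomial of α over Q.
m_α(x) = x^3 + 24x^2 + 192x - 497

Set β = α + 8 = ∛(1009), so β^3 = 1009. Then (α + 8)^3 - 1009 = 0, i.e. α is a root of g(x) = (x + 8)^3 - 1009 = x^3 + 24x^2 + 192x - 497. Since g(x) = h(x + 8) where h(x) = x^3 - 1009, and h is irreducible over Q (because 1009 is not a perfect cube, so h has no rational root, and a monic cubic with no rational root is irreducible), g is also irreducible (irreducibility is preserved under the substitution x → x + 8). Hence m_α(x) = x^3 + 24x^2 + 192x - 497.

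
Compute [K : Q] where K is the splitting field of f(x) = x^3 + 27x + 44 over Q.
[K : Q] = 6

By the rational root test, any rational root of the monic integer polynomial f(x) = x^3 + 27x + 44 must be an integer dividing the constant term 44, i.e. one of ±{1, 2, 4, 11, 22, 44}. Evaluating: f(1) = 72, f(-1) = 16, f(2) = 106, f(-2) = -18, f(4) = 216, f(-4) = -128, f(11) = 1672, f(-11) = -1584, f(22) = 11286, f(-22) = -11198, f(44) = 86416, f(-44) = -86328; none is 0, so f has no rational root and is therefore irreducible over Q (a cubic with no linear factor over a field is irreducible). For an irreducible cubic, the Galois group is A_3 or S_3 according as the discriminant disc(f) = -4a^3 - 27b^2 = -4·(27)^3 - 27·(44)^2 = -131004 is or is not a square in Q. Here disc(f) = -131004 is not a perfect square in Q, so the Galois group of f over Q is not contained in A_3 and must be all of S_3. The splitting field has degree |S_3| = 6 over Q, so [K : Q] = 6.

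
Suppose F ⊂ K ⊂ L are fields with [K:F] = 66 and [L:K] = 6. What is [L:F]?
[L:F] = 396

The tower law says that for any tower of field extensions F ⊂ K ⊂ L with finite degrees, [L:F] = [L:K] · [K:F]. Here this gives [L:F] = 6 · 66 = 396.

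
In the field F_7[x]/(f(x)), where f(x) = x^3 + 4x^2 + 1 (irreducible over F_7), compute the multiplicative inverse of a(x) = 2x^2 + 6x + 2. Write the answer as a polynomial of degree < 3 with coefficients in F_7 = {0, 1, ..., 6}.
a(x)^(-1) ≡ 6x^2 + 3x + 1 (mod f(x))

Since f is irreducible over F_7, F_7[x]/(f) is a field and a(x) ≠ 0 has an inverse. Apply the extended Euclidean algorithm to f(x) and a(x) in F_7[x]: f(x) = (4x + 4)·a(x) + (3x);  a(x) = (3x + 2)·(3x) + (2). The last nonzero remainder is the constant 2 = gcd(f, a) in F_7. Back-substituting through the division chain expresses 2 = s(x)·a(x) + t(x)·f(x) with s(x) ≡ 5x^2 + 6x + 2 (mod f), so (5x^2 + 6x + 2)·a(x) ≡ 2 (mod f). Multiplying by 2^(-1) ≡ 4 in F_7 gives a(x)^(-1) ≡ 4·(5x^2 + 6x + 2) ≡ 6x^2 + 3x + 1 (mod f). Check: (2x^2 + 6x + 2)·(6x^2 + 3x + 1) = 5x^4 + 4x^2 + 5x + 2 ≡ 1 (mod x^3 + 4x^2 + 1).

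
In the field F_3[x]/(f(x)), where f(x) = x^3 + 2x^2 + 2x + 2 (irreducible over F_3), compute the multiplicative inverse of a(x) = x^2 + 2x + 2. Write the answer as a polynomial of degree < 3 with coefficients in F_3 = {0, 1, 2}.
a(x)^(-1) ≡ x (mod f(x))

Since f is irreducible over F_3, F_3[x]/(f) is a field and a(x) ≠ 0 has an inverse. Apply the extended Euclidean algorithm to f(x) and a(x) in F_3[x]: f(x) = (x)·a(x) + (2). The last nonzero remainder is the constant 2 = gcd(f, a) in F_3. Back-substituting through the division chain expresses 2 = s(x)·a(x) + t(x)·f(x) with s(x) ≡ 2x (mod f), so (2x)·a(x) ≡ 2 (mod f). Multiplying by 2^(-1) ≡ 2 in F_3 gives a(x)^(-1) ≡ 2·(2x) ≡ x (mod f). Check: (x^2 + 2x + 2)·(x) = x^3 + 2x^2 + 2x ≡ 1 (mod x^3 + 2x^2 + 2x + 2).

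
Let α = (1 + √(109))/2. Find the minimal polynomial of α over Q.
m_α(x) = x^2 - x - 27

From 2α - 1 = √(109), squaring gives (2α - 1)^2 = 109, i.e. 4α^2 - 4α + 1 = 109, so α^2 - α + (1 - 109)/4 = 0. Since 109 ≡ 1 (mod 4), (1 - 109)/4 = -27 ∈ Z. The polynomial x^2 - x - 27 has discriminant 1 - 4·(-27) = 109, which is not a perfect square in Q (d = 109 is squarefree and ≠ 1), so x^2 - x - 27 is irreducible over Q. It is the minimal polynomial of α.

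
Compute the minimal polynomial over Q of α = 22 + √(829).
m_α(x) = x^2 - 44x - 345

From α - 22 = √(829), squaring gives (α - 22)^2 = 829, i.e. α^2 - 44α + 484 = 829, so α^2 - 44α - 345 = 0. The discriminant of x^2 - 44x - 345 is (-44)^2 - 4·(-345) = 1936 + 1380 = 3316, and 4·(829) is not a perfect square in Q since 829 is squarefree and ≠ 1. Hence x^2 - 44x - 345 is irreducible over Q and is the minimal polynomial of α.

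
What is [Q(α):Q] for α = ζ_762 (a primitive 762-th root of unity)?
[Q(α):Q] = 252

The minimal polynomial of ζ_762 over Q is the 762-th cyclotomic polynomial Φ_762(x), which is irreducible over Q and has degree φ(762) = 252. Hence [Q(α):Q] = φ(762) = 252.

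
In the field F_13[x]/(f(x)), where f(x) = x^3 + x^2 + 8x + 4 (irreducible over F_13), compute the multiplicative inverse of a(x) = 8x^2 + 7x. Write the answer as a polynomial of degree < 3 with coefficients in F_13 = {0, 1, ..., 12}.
a(x)^(-1) ≡ 4x^2 + 9x + 5 (mod f(x))

Since f is irreducible over F_13, F_13[x]/(f) is a field and a(x) ≠ 0 has an inverse. Apply the extended Euclidean algorithm to f(x) and a(x) in F_13[x]: f(x) = (5x + 12)·a(x) + (2x + 4);  a(x) = (4x + 2)·(2x + 4) + (5). The last nonzero remainder is the constant 5 = gcd(f, a) in F_13. Back-substituting through the division chain expresses 5 = s(x)·a(x) + t(x)·f(x) with s(x) ≡ 7x^2 + 6x + 12 (mod f), so (7x^2 + 6x + 12)·a(x) ≡ 5 (mod f). Multiplying by 5^(-1) ≡ 8 in F_13 gives a(x)^(-1) ≡ 8·(7x^2 + 6x + 12) ≡ 4x^2 + 9x + 5 (mod f). Check: (8x^2 + 7x)·(4x^2 + 9x + 5) = 6x^4 + 9x^3 + 12x^2 + 9x ≡ 1 (mod x^3 + x^2 + 8x + 4).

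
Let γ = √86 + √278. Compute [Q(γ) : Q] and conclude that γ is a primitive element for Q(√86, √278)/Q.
[Q(γ) : Q] = 4 (equivalently, Q(γ) = Q(√86, √278))

Obviously Q(γ) ⊆ Q(√86, √278), and [Q(√86, √278):Q] = 4 (since 86, 278 are distinct squarefree integers > 1 with 23908 not a perfect square). To show equality we compute the minimal polynomial of γ. From γ = √86 + √278: γ^2 = 86 + 2√(23908) + 278 = 364 + 2√(23908), so γ^2 - 364 = 2√(23908); squaring, (γ^2 - 364)^2 = 4·23908, i.e. γ^4 - 728γ^2 + 132496 - 95632 = 0, i.e. γ^4 - 728γ^2 + 36864 = 0. So γ is a root of x^4 - 728x^2 + 36864. This polynomial is irreducible over Q: it has no rational root (each ±√86 ± √278 is irrational), and any factorization into two quadratics over Q would force √(23908) ∈ Q (pairing opposite roots) or √86, √278 ∈ Q (other pairings), all impossible. Hence [Q(γ):Q] = 4 = [Q(√86, √278):Q], so Q(γ) = Q(√86, √278).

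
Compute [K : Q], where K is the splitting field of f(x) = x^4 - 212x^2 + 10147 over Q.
[K : Q] = 4

Solving the quadratic in x^2: x^2 = (212 ± √(212^2 - 4·10147))/2 = (212 ± √4356)/2 = (212 ± 66)/2, giving x^2 = 139 or x^2 = 73. So f(x) = (x^2 - 139)(x^2 - 73) and the roots of f are ±√139, ±√73. Hence the splitting field is K = Q(√139, √73). Since 139 and 73 are distinct squarefree integers > 1, their product 10147 is not a perfect square, so √73 ∉ Q(√139). By the tower law [K:Q] = [Q(√139,√73):Q(√139)] · [Q(√139):Q] = 2 · 2 = 4.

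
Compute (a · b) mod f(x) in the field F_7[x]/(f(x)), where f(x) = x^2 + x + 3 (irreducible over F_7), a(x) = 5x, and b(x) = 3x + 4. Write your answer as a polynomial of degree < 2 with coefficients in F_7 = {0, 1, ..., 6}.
a · b ≡ 5x + 4 (mod f(x))

Multiply in F_7[x]: a(x)·b(x) = (5x)·(3x + 4) = x^2 + 6x. This has degree ≥ 2, so divide by f(x) over F_7: x^2 + 6x = (1)·(x^2 + x + 3) + (5x + 4). Hence a·b ≡ 5x + 4 (mod f). (F_7[x]/(f) is a field with 7^2 = 49 elements since f is irreducible of degree 2.)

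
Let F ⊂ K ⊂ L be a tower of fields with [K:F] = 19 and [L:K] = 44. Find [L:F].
[L:F] = 836

The tower law says that for any tower of field extensions F ⊂ K ⊂ L with finite degrees, [L:F] = [L:K] · [K:F]. Here this gives [L:F] = 44 · 19 = 836.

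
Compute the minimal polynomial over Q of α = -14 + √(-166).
m_α(x) = x^2 + 28x + 362

From α + 14 = √(-166), squaring gives (α + 14)^2 = -166, i.e. α^2 + 28α + 196 = -166, so α^2 + 28α + 362 = 0. The discriminant of x^2 + 28x + 362 is (28)^2 - 4·(362) = 784 - 1448 = -664, and 4·(-166) is not a perfect square in Q since -166 is squarefree and ≠ 1. Hence x^2 + 28x + 362 is irreducible over Q and is the minimal polynomial of α.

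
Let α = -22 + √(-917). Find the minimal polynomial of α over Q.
m_α(x) = x^2 + 44x + 1401

From α + 22 = √(-917), squaring gives (α + 22)^2 = -917, i.e. α^2 + 44α + 484 = -917, so α^2 + 44α + 1401 = 0. The discriminant of x^2 + 44x + 1401 is (44)^2 - 4·(1401) = 1936 - 5604 = -3668, and 4·(-917) is not a perfect square in Q since -917 is squarefree and ≠ 1. Hence x^2 + 44x + 1401 is irreducible over Q and is the minimal polynomial of α.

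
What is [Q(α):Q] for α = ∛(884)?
[Q(α):Q] = 3

The minimal polynomial of α is x^3 - 884, irreducible over Q since 884 is not a perfect cube (so x^3 - 884 has no rational root). Hence [Q(α):Q] = deg(m_α) = 3.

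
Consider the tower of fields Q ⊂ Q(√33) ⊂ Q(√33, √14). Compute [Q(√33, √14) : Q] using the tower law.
[Q(√33, √14) : Q] = 4

[Q(√33):Q] = 2 (min poly x^2 - 33, irreducible since 33 is squarefree > 1). For the top step, suppose √14 ∈ Q(√33), say √14 = c + d√33 with c, d ∈ Q. Squaring: 14 = c^2 + 33d^2 + 2cd√33. Since √33 ∉ Q this forces 2cd = 0. If d = 0 then √14 = c ∈ Q, contradicting 14 squarefree > 1. If c = 0 then 14 = 33d^2, so 33·14 = (33d)^2 is a perfect square in Q — but 33·14 = 462 is not a perfect square (since 33 and 14 are distinct squarefree integers). Contradiction. Hence √14 ∉ Q(√33), so x^2 - 14 stays irreducible over Q(√33) and [Q(√33, √14) : Q(√33)] = 2. By the tower law, [Q(√33, √14) : Q] = 2 · 2 = 4.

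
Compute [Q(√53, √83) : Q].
[Q(√53, √83) : Q] = 4

[Q(√53):Q] = 2 (min poly x^2 - 53, irreducible since 53 is squarefree > 1). For the top step, suppose √83 ∈ Q(√53), say √83 = c + d√53 with c, d ∈ Q. Squaring: 83 = c^2 + 53d^2 + 2cd√53. Since √53 ∉ Q this forces 2cd = 0. If d = 0 then √83 = c ∈ Q, contradicting 83 squarefree > 1. If c = 0 then 83 = 53d^2, so 53·83 = (53d)^2 is a perfect square in Q — but 53·83 = 4399 is not a perfect square (since 53 and 83 are distinct squarefree integers). Contradiction. Hence √83 ∉ Q(√53), so x^2 - 83 stays irreducible over Q(√53) and [Q(√53, √83) : Q(√53)] = 2. By the tower law, [Q(√53, √83) : Q] = 2 · 2 = 4.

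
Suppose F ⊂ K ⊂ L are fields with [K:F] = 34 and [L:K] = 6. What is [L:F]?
[L:F] = 204

The tower law says that for any tower of field extensions F ⊂ K ⊂ L with finite degrees, [L:F] = [L:K] · [K:F]. Here this gives [L:F] = 6 · 34 = 204.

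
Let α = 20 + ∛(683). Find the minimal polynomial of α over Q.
m_α(x) = x^3 - 60x^2 + 1200x - 8683

Set β = α - 20 = ∛(683), so β^3 = 683. Then (α - 20)^3 - 683 = 0, i.e. α is a root of g(x) = (x - 20)^3 - 683 = x^3 - 60x^2 + 1200x - 8683. Since g(x) = h(x - 20) where h(x) = x^3 - 683, and h is irreducible over Q (because 683 is not a perfect cube, so h has no rational root, and a monic cubic with no rational root is irreducible), g is also irreducible (irreducibility is preserved under the substitution x → x - 20). Hence m_α(x) = x^3 - 60x^2 + 1200x - 8683.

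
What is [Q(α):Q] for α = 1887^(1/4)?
[Q(α):Q] = 4

α is a root of x^4 - 1887. By Eisenstein's criterion at the prime p = 3 (which divides the constant term 1887 but p^2 = 9 does not, since 1887 is squarefree), x^4 - 1887 is irreducible over Q. Hence [Q(α):Q] = 4.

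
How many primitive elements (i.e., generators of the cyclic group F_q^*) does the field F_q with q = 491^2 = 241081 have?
There are φ(241080) = 53760 primitive elements

F_q^* is cyclic of order q - 1 = 241080. A cyclic group of order m has exactly φ(m) generators. Here m = 241080 = 2^3 · 3 · 5 · 7^2 · 41, so the number of primitive elements is φ(241080) = 53760.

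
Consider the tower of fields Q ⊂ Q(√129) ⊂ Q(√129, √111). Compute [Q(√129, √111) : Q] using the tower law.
[Q(√129, √111) : Q] = 4

[Q(√129):Q] = 2 (min poly x^2 - 129, irreducible since 129 is squarefree > 1). For the top step, suppose √111 ∈ Q(√129), say √111 = c + d√129 with c, d ∈ Q. Squaring: 111 = c^2 + 129d^2 + 2cd√129. Since √129 ∉ Q this forces 2cd = 0. If d = 0 then √111 = c ∈ Q, contradicting 111 squarefree > 1. If c = 0 then 111 = 129d^2, so 129·111 = (129d)^2 is a perfect square in Q — but 129·111 = 14319 is not a perfect square (since 129 and 111 are distinct squarefree integers). Contradiction. Hence √111 ∉ Q(√129), so x^2 - 111 stays irreducible over Q(√129) and [Q(√129, √111) : Q(√129)] = 2. By the tower law, [Q(√129, √111) : Q] = 2 · 2 = 4.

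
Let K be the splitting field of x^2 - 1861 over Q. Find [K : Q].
[K : Q] = 2

f(x) = x^2 - 1861 factors as (x - √1861)(x + √1861). The splitting field is K = Q(√1861). Since 1861 is squarefree and > 1, it is not a perfect square, so x^2 - 1861 is irreducible over Q and [Q(√1861) : Q] = 2. Hence [K : Q] = 2.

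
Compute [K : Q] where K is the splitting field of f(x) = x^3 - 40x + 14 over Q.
[K : Q] = 6

By the rational root test, any rational root of the monic integer polynomial f(x) = x^3 - 40x + 14 must be an integer dividing the constant term 14, i.e. one of ±{1, 2, 7, 14}. Evaluating: f(1) = -25, f(-1) = 53, f(2) = -58, f(-2) = 86, f(7) = 77, f(-7) = -49, f(14) = 2198, f(-14) = -2170; none is 0, so f has no rational root and is therefore irreducible over Q (a cubic with no linear factor over a field is irreducible). For an irreducible cubic, the Galois group is A_3 or S_3 according as the discriminant disc(f) = -4a^3 - 27b^2 = -4·(-40)^3 - 27·(14)^2 = 250708 is or is not a square in Q. Here disc(f) = 250708 is not a perfect square in Q, so the Galois group of f over Q is not contained in A_3 and must be all of S_3. The splitting field has degree |S_3| = 6 over Q, so [K : Q] = 6.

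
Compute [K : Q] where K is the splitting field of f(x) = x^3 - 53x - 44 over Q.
[K : Q] = 6

By the rational root test, any rational root of the monic integer polynomial f(x) = x^3 - 53x - 44 must be an integer dividing the constant term -44, i.e. one of ±{1, 2, 4, 11, 22, 44}. Evaluating: f(1) = -96, f(-1) = 8, f(2) = -142, f(-2) = 54, f(4) = -192, f(-4) = 104, f(11) = 704, f(-11) = -792, f(22) = 9438, f(-22) = -9526, f(44) = 82808, f(-44) = -82896; none is 0, so f has no rational root and is therefore irreducible over Q (a cubic with no linear factor over a field is irreducible). For an irreducible cubic, the Galois group is A_3 or S_3 according as the discriminant disc(f) = -4a^3 - 27b^2 = -4·(-53)^3 - 27·(-44)^2 = 543236 is or is not a square in Q. Here disc(f) = 543236 is not a perfect square in Q, so the Galois group of f over Q is not contained in A_3 and must be all of S_3. The splitting field has degree |S_3| = 6 over Q, so [K : Q] = 6.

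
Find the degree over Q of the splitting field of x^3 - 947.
[K : Q] = 6

The roots of x^3 - 947 are ∛947, ω∛947, ω^2∛947 where ω = e^(2πi/3) is a primitive cube root of unity, so K = Q(∛947, ω). Now [Q(∛947):Q] = 3 (since 947 is not a perfect cube, x^3 - 947 is irreducible) and [Q(ω):Q] = 2. Both 2 and 3 divide [K:Q], and [K:Q] ≤ 3·2 = 6, so [K:Q] = 6. (Equivalently: Q(∛947) ⊂ R but ω ∉ R, so [K : Q(∛947)] = 2.)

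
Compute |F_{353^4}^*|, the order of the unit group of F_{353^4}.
|F_{353^4}^*| = 15527402880

F_{353^4} has 353^4 = 15527402881 elements; its multiplicative group consists of all nonzero elements, so |F_{353^4}^*| = 15527402881 - 1 = 15527402880. (It is cyclic since any finite subgroup of the multiplicative group of a field is cyclic.)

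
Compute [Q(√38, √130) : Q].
[Q(√38, √130) : Q] = 4

[Q(√38):Q] = 2 (min poly x^2 - 38, irreducible since 38 is squarefree > 1). For the top step, suppose √130 ∈ Q(√38), say √130 = c + d√38 with c, d ∈ Q. Squaring: 130 = c^2 + 38d^2 + 2cd√38. Since √38 ∉ Q this forces 2cd = 0. If d = 0 then √130 = c ∈ Q, contradicting 130 squarefree > 1. If c = 0 then 130 = 38d^2, so 38·130 = (38d)^2 is a perfect square in Q — but 38·130 = 4940 is not a perfect square (since 38 and 130 are distinct squarefree integers). Contradiction. Hence √130 ∉ Q(√38), so x^2 - 130 stays irreducible over Q(√38) and [Q(√38, √130) : Q(√38)] = 2. By the tower law, [Q(√38, √130) : Q] = 2 · 2 = 4.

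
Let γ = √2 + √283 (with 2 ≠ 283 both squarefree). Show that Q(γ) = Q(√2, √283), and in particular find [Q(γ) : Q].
[Q(γ) : Q] = 4 (equivalently, Q(γ) = Q(√2, √283))

Obviously Q(γ) ⊆ Q(√2, √283), and [Q(√2, √283):Q] = 4 (since 2, 283 are distinct squarefree integers > 1 with 566 not a perfect square). To show equality we compute the minimal polynomial of γ. From γ = √2 + √283: γ^2 = 2 + 2√(566) + 283 = 285 + 2√(566), so γ^2 - 285 = 2√(566); squaring, (γ^2 - 285)^2 = 4·566, i.e. γ^4 - 570γ^2 + 81225 - 2264 = 0, i.e. γ^4 - 570γ^2 + 78961 = 0. So γ is a root of x^4 - 570x^2 + 78961. This polynomial is irreducible over Q: it has no rational root (each ±√2 ± √283 is irrational), and any factorization into two quadratics over Q would force √(566) ∈ Q (pairing opposite roots) or √2, √283 ∈ Q (other pairings), all impossible. Hence [Q(γ):Q] = 4 = [Q(√2, √283):Q], so Q(γ) = Q(√2, √283).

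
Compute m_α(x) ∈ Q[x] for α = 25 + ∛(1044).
m_α(x) = x^3 - 75x^2 + 1875x - 16669

Set β = α - 25 = ∛(1044), so β^3 = 1044. Then (α - 25)^3 - 1044 = 0, i.e. α is a root of g(x) = (x - 25)^3 - 1044 = x^3 - 75x^2 + 1875x - 16669. Since g(x) = h(x - 25) where h(x) = x^3 - 1044, and h is irreducible over Q (because 1044 is not a perfect cube, so h has no rational root, and a monic cubic with no rational root is irreducible), g is also irreducible (irreducibility is preserved under the substitution x → x - 25). Hence m_α(x) = x^3 - 75x^2 + 1875x - 16669.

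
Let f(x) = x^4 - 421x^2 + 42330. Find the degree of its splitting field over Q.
[K : Q] = 4

Solving the quadratic in x^2: x^2 = (421 ± √(421^2 - 4·42330))/2 = (421 ± √7921)/2 = (421 ± 89)/2, giving x^2 = 166 or x^2 = 255. So f(x) = (x^2 - 166)(x^2 - 255) and the roots of f are ±√166, ±√255. Hence the splitting field is K = Q(√166, √255). Since 166 and 255 are distinct squarefree integers > 1, their product 42330 is not a perfect square, so √255 ∉ Q(√166). By the tower law [K:Q] = [Q(√166,√255):Q(√166)] · [Q(√166):Q] = 2 · 2 = 4.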